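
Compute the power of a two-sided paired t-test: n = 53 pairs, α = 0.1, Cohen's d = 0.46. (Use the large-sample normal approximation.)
Power ≈ 0.96

Power calculation (paired t-test, normal approximation):
z_β = d · √n - z_{α/2}
z_β = 0.46 · √53 - 1.645
z_β = 0.46 · 7.280 - 1.645
z_β = 1.704

Power = Φ(z_β) = Φ(1.704) ≈ 0.956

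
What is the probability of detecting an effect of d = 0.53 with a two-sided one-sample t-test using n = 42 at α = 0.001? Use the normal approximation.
Power ≈ 0.56

Power calculation (one-sample t-test, normal approximation):
z_β = d · √n - z_{α/2}
z_β = 0.53 · √42 - 3.291
z_β = 0.53 · 6.481 - 3.291
z_β = 0.144

Power = Φ(z_β) = Φ(0.144) ≈ 0.557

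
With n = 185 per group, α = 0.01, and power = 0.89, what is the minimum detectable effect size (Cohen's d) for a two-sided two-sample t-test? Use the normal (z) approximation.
d ≈ 0.40

Minimum detectable effect (two-sample t-test, normal approximation):
d = (z_{α/2} + z_β) / √(n/2)
d = (2.576 + 1.227) / √(185/2)
d = 3.802 / 9.618
d ≈ 0.40

By Cohen's convention (0.2 small / 0.5 medium / 0.8 large): small effect.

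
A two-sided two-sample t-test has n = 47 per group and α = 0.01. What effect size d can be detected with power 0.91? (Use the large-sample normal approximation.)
d ≈ 0.81

Minimum detectable effect (two-sample t-test, normal approximation):
d = (z_{α/2} + z_β) / √(n/2)
d = (2.576 + 1.341) / √(47/2)
d = 3.917 / 4.848
d ≈ 0.81

By Cohen's convention (0.2 small / 0.5 medium / 0.8 large): large effect.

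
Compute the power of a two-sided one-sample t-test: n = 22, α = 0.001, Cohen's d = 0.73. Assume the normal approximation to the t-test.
Power ≈ 0.55

Power calculation (one-sample t-test, normal approximation):
z_β = d · √n - z_{α/2}
z_β = 0.73 · √22 - 3.291
z_β = 0.73 · 4.690 - 3.291
z_β = 0.133

Power = Φ(z_β) = Φ(0.133) ≈ 0.553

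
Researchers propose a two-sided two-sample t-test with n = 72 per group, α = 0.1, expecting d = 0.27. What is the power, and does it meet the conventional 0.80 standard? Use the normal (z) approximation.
Power ≈ 0.49; the study is underpowered (power < 0.80)

Power calculation (two-sample t-test, normal approximation):
z_β = d · √(n/2) - z_{α/2}
z_β = 0.27 · √(72/2) - 1.645
z_β = 0.27 · 6.000 - 1.645
z_β = -0.025

Power = Φ(z_β) = Φ(-0.025) ≈ 0.490

Effect size d = 0.27 is small by Cohen's convention (0.2/0.5/0.8).

Threshold: power ≥ 0.80 is conventionally adequate.
Power ≈ 0.49 → the study is underpowered (power < 0.80).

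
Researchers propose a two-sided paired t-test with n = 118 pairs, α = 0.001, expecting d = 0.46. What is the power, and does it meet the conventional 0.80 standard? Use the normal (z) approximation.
Power ≈ 0.96; the study is adequately powered (power ≥ 0.80)

Power calculation (paired t-test, normal approximation):
z_β = d · √n - z_{α/2}
z_β = 0.46 · √118 - 3.291
z_β = 0.46 · 10.863 - 3.291
z_β = 1.706

Power = Φ(z_β) = Φ(1.706) ≈ 0.956

Effect size d = 0.46 is small by Cohen's convention (0.2/0.5/0.8).

Threshold: power ≥ 0.80 is conventionally adequate.
Power ≈ 0.96 → the study is adequately powered (power ≥ 0.80).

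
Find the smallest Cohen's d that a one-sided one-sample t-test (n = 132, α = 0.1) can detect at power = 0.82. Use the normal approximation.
d ≈ 0.19

Minimum detectable effect (one-sample t-test, normal approximation):
d = (z_α + z_β) / √n
d = (1.282 + 0.915) / √132
d = 2.197 / 11.489
d ≈ 0.19

By Cohen's convention (0.2 small / 0.5 medium / 0.8 large): very small effect.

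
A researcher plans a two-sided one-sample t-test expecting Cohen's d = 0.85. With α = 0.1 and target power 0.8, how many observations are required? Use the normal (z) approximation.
n = 9

Sample size formula (one-sample t-test, normal approximation):
n = ((z_{α/2} + z_β) / d)²

z_{α/2} = 1.645 (for α = 0.1, two-sided)
z_β = 0.842 (for power = 0.8)
d = 0.85

n = ((1.645 + 0.842) / 0.85)²
n = (2.926)²
n ≈ 8.56
Round up to the next whole number: n = 9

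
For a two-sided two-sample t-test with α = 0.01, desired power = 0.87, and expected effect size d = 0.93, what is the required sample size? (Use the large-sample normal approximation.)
n = 32 per group

Sample size formula (two-sample t-test, normal approximation):
n = 2 · ((z_{α/2} + z_β) / d)²

z_{α/2} = 2.576 (for α = 0.01, two-sided)
z_β = 1.126 (for power = 0.87)
d = 0.93

n = 2 · ((2.576 + 1.126) / 0.93)²
n = 2 · (3.981)²
n ≈ 31.70
Round up to the next whole number: n = 32 per group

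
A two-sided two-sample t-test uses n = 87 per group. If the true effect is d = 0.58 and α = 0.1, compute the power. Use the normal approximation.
Power ≈ 0.99

Power calculation (two-sample t-test, normal approximation):
z_β = d · √(n/2) - z_{α/2}
z_β = 0.58 · √(87/2) - 1.645
z_β = 0.58 · 6.595 - 1.645
z_β = 2.181

Power = Φ(z_β) = Φ(2.181) ≈ 0.985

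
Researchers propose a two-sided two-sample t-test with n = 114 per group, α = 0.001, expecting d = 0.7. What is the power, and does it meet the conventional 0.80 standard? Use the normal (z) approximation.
Power ≈ 0.98; the study is adequately powered (power ≥ 0.80)

Power calculation (two-sample t-test, normal approximation):
z_β = d · √(n/2) - z_{α/2}
z_β = 0.7 · √(114/2) - 3.291
z_β = 0.7 · 7.550 - 3.291
z_β = 1.994

Power = Φ(z_β) = Φ(1.994) ≈ 0.977

Effect size d = 0.7 is medium by Cohen's convention (0.2/0.5/0.8).

Threshold: power ≥ 0.80 is conventionally adequate.
Power ≈ 0.98 → the study is adequately powered (power ≥ 0.80).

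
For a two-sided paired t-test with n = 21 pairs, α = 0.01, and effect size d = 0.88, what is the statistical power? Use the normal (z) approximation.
Power ≈ 0.93

Power calculation (paired t-test, normal approximation):
z_β = d · √n - z_{α/2}
z_β = 0.88 · √21 - 2.576
z_β = 0.88 · 4.583 - 2.576
z_β = 1.457

Power = Φ(z_β) = Φ(1.457) ≈ 0.927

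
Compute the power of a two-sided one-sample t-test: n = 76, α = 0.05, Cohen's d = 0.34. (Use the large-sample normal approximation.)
Power ≈ 0.84

Power calculation (one-sample t-test, normal approximation):
z_β = d · √n - z_{α/2}
z_β = 0.34 · √76 - 1.960
z_β = 0.34 · 8.718 - 1.960
z_β = 1.004

Power = Φ(z_β) = Φ(1.004) ≈ 0.842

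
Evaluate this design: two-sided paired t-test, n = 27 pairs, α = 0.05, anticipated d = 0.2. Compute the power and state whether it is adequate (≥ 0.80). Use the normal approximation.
Power ≈ 0.18; the study is underpowered (power < 0.80)

Power calculation (paired t-test, normal approximation):
z_β = d · √n - z_{α/2}
z_β = 0.2 · √27 - 1.960
z_β = 0.2 · 5.196 - 1.960
z_β = -0.921

Power = Φ(z_β) = Φ(-0.921) ≈ 0.179

Effect size d = 0.2 is small by Cohen's convention (0.2/0.5/0.8).

Threshold: power ≥ 0.80 is conventionally adequate.
Power ≈ 0.18 → the study is underpowered (power < 0.80).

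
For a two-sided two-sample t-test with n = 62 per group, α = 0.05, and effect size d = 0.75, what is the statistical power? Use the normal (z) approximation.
Power ≈ 0.99

Power calculation (two-sample t-test, normal approximation):
z_β = d · √(n/2) - z_{α/2}
z_β = 0.75 · √(62/2) - 1.960
z_β = 0.75 · 5.568 - 1.960
z_β = 2.216

Power = Φ(z_β) = Φ(2.216) ≈ 0.987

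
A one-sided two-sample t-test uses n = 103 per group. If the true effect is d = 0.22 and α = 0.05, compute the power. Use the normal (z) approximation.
Power ≈ 0.47

Power calculation (two-sample t-test, normal approximation):
z_β = d · √(n/2) - z_α
z_β = 0.22 · √(103/2) - 1.645
z_β = 0.22 · 7.176 - 1.645
z_β = -0.066

Power = Φ(z_β) = Φ(-0.066) ≈ 0.474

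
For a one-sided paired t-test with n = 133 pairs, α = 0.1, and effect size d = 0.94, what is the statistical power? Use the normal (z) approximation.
Power ≈ 1.00

Power calculation (paired t-test, normal approximation):
z_β = d · √n - z_α
z_β = 0.94 · √133 - 1.282
z_β = 0.94 · 11.533 - 1.282
z_β = 9.559

Power = Φ(z_β) = Φ(9.559) ≈ 1.000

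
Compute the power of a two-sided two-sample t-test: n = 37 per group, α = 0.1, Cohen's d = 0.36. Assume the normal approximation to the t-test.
Power ≈ 0.46

Power calculation (two-sample t-test, normal approximation):
z_β = d · √(n/2) - z_{α/2}
z_β = 0.36 · √(37/2) - 1.645
z_β = 0.36 · 4.301 - 1.645
z_β = -0.096

Power = Φ(z_β) = Φ(-0.096) ≈ 0.462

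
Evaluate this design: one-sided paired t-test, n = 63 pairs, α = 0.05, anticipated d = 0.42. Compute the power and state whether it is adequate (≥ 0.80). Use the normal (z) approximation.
Power ≈ 0.95; the study is adequately powered (power ≥ 0.80)

Power calculation (paired t-test, normal approximation):
z_β = d · √n - z_α
z_β = 0.42 · √63 - 1.645
z_β = 0.42 · 7.937 - 1.645
z_β = 1.689

Power = Φ(z_β) = Φ(1.689) ≈ 0.954

Effect size d = 0.42 is small by Cohen's convention (0.2/0.5/0.8).

Threshold: power ≥ 0.80 is conventionally adequate.
Power ≈ 0.95 → the study is adequately powered (power ≥ 0.80).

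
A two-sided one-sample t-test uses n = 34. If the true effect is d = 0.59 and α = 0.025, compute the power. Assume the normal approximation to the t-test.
Power ≈ 0.88

Power calculation (one-sample t-test, normal approximation):
z_β = d · √n - z_{α/2}
z_β = 0.59 · √34 - 2.241
z_β = 0.59 · 5.831 - 2.241
z_β = 1.199

Power = Φ(z_β) = Φ(1.199) ≈ 0.885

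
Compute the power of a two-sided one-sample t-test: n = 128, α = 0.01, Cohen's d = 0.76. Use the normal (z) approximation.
Power ≈ 1.00

Power calculation (one-sample t-test, normal approximation):
z_β = d · √n - z_{α/2}
z_β = 0.76 · √128 - 2.576
z_β = 0.76 · 11.314 - 2.576
z_β = 6.023

Power = Φ(z_β) = Φ(6.023) ≈ 1.000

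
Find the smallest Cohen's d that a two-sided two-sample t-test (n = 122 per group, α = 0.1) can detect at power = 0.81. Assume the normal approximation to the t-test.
d ≈ 0.32

Minimum detectable effect (two-sample t-test, normal approximation):
d = (z_{α/2} + z_β) / √(n/2)
d = (1.645 + 0.878) / √(122/2)
d = 2.523 / 7.810
d ≈ 0.32

By Cohen's convention (0.2 small / 0.5 medium / 0.8 large): small effect.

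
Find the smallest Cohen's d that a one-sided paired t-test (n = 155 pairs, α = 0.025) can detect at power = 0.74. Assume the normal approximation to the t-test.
d ≈ 0.21

Minimum detectable effect (paired t-test, normal approximation):
d = (z_α + z_β) / √n
d = (1.960 + 0.643) / √155
d = 2.603 / 12.450
d ≈ 0.21

By Cohen's convention (0.2 small / 0.5 medium / 0.8 large): small effect.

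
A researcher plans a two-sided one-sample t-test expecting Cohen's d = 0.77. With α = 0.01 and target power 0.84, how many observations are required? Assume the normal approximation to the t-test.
n = 22

Sample size formula (one-sample t-test, normal approximation):
n = ((z_{α/2} + z_β) / d)²

z_{α/2} = 2.576 (for α = 0.01, two-sided)
z_β = 0.994 (for power = 0.84)
d = 0.77

n = ((2.576 + 0.994) / 0.77)²
n = (4.636)²
n ≈ 21.49
Round up to the next whole number: n = 22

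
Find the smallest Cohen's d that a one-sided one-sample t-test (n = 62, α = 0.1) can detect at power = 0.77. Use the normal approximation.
d ≈ 0.26

Minimum detectable effect (one-sample t-test, normal approximation):
d = (z_α + z_β) / √n
d = (1.282 + 0.739) / √62
d = 2.020 / 7.874
d ≈ 0.26

By Cohen's convention (0.2 small / 0.5 medium / 0.8 large): small effect.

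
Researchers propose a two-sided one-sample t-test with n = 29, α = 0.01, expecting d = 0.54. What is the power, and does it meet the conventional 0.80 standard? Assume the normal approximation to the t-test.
Power ≈ 0.63; the study is underpowered (power < 0.80)

Power calculation (one-sample t-test, normal approximation):
z_β = d · √n - z_{α/2}
z_β = 0.54 · √29 - 2.576
z_β = 0.54 · 5.385 - 2.576
z_β = 0.332

Power = Φ(z_β) = Φ(0.332) ≈ 0.630

Effect size d = 0.54 is medium by Cohen's convention (0.2/0.5/0.8).

Threshold: power ≥ 0.80 is conventionally adequate.
Power ≈ 0.63 → the study is underpowered (power < 0.80).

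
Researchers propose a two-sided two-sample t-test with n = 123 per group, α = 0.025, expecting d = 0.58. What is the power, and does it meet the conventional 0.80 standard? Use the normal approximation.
Power ≈ 0.99; the study is adequately powered (power ≥ 0.80)

Power calculation (two-sample t-test, normal approximation):
z_β = d · √(n/2) - z_{α/2}
z_β = 0.58 · √(123/2) - 2.241
z_β = 0.58 · 7.842 - 2.241
z_β = 2.307

Power = Φ(z_β) = Φ(2.307) ≈ 0.989

Effect size d = 0.58 is medium by Cohen's convention (0.2/0.5/0.8).

Threshold: power ≥ 0.80 is conventionally adequate.
Power ≈ 0.99 → the study is adequately powered (power ≥ 0.80).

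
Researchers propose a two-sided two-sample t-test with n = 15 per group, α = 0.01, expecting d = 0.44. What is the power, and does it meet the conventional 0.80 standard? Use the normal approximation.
Power ≈ 0.09; the study is underpowered (power < 0.80)

Power calculation (two-sample t-test, normal approximation):
z_β = d · √(n/2) - z_{α/2}
z_β = 0.44 · √(15/2) - 2.576
z_β = 0.44 · 2.739 - 2.576
z_β = -1.371

Power = Φ(z_β) = Φ(-1.371) ≈ 0.085

Effect size d = 0.44 is small by Cohen's convention (0.2/0.5/0.8).

Threshold: power ≥ 0.80 is conventionally adequate.
Power ≈ 0.09 → the study is underpowered (power < 0.80).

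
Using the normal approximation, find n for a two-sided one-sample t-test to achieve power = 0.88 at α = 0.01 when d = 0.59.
n = 41

Sample size formula (one-sample t-test, normal approximation):
n = ((z_{α/2} + z_β) / d)²

z_{α/2} = 2.576 (for α = 0.01, two-sided)
z_β = 1.175 (for power = 0.88)
d = 0.59

n = ((2.576 + 1.175) / 0.59)²
n = (6.358)²
n ≈ 40.42
Round up to the next whole number: n = 41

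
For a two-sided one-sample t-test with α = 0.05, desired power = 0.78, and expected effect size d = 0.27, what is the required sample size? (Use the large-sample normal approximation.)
n = 103

Sample size formula (one-sample t-test, normal approximation):
n = ((z_{α/2} + z_β) / d)²

z_{α/2} = 1.960 (for α = 0.05, two-sided)
z_β = 0.772 (for power = 0.78)
d = 0.27

n = ((1.960 + 0.772) / 0.27)²
n = (10.119)²
n ≈ 102.39
Round up to the next whole number: n = 103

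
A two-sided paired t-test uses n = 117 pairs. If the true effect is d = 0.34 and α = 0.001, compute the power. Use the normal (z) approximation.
Power ≈ 0.65

Power calculation (paired t-test, normal approximation):
z_β = d · √n - z_{α/2}
z_β = 0.34 · √117 - 3.291
z_β = 0.34 · 10.817 - 3.291
z_β = 0.387

Power = Φ(z_β) = Φ(0.387) ≈ 0.651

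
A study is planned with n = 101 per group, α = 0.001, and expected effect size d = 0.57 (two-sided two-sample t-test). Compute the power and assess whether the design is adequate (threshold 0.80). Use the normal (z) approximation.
Power ≈ 0.78; the study is underpowered (power < 0.80)

Power calculation (two-sample t-test, normal approximation):
z_β = d · √(n/2) - z_{α/2}
z_β = 0.57 · √(101/2) - 3.291
z_β = 0.57 · 7.106 - 3.291
z_β = 0.760

Power = Φ(z_β) = Φ(0.760) ≈ 0.776

Effect size d = 0.57 is medium by Cohen's convention (0.2/0.5/0.8).

Threshold: power ≥ 0.80 is conventionally adequate.
Power ≈ 0.78 → the study is underpowered (power < 0.80).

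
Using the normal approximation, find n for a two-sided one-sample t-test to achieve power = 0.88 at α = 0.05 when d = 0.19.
n = 273

Sample size formula (one-sample t-test, normal approximation):
n = ((z_{α/2} + z_β) / d)²

z_{α/2} = 1.960 (for α = 0.05, two-sided)
z_β = 1.175 (for power = 0.88)
d = 0.19

n = ((1.960 + 1.175) / 0.19)²
n = (16.500)²
n ≈ 272.25
Round up to the next whole number: n = 273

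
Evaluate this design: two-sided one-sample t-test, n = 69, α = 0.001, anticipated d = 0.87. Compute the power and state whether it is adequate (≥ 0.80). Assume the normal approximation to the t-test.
Power ≈ 1.00; the study is adequately powered (power ≥ 0.80)

Power calculation (one-sample t-test, normal approximation):
z_β = d · √n - z_{α/2}
z_β = 0.87 · √69 - 3.291
z_β = 0.87 · 8.307 - 3.291
z_β = 3.936

Power = Φ(z_β) = Φ(3.936) ≈ 1.000

Effect size d = 0.87 is large by Cohen's convention (0.2/0.5/0.8).

Threshold: power ≥ 0.80 is conventionally adequate.
Power ≈ 1.00 → the study is adequately powered (power ≥ 0.80).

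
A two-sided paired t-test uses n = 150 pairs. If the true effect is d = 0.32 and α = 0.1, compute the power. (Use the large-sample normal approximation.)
Power ≈ 0.99

Power calculation (paired t-test, normal approximation):
z_β = d · √n - z_{α/2}
z_β = 0.32 · √150 - 1.645
z_β = 0.32 · 12.247 - 1.645
z_β = 2.274

Power = Φ(z_β) = Φ(2.274) ≈ 0.989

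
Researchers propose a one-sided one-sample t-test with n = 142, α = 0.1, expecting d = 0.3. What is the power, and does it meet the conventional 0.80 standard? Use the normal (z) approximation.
Power ≈ 0.99; the study is adequately powered (power ≥ 0.80)

Power calculation (one-sample t-test, normal approximation):
z_β = d · √n - z_α
z_β = 0.3 · √142 - 1.282
z_β = 0.3 · 11.916 - 1.282
z_β = 2.293

Power = Φ(z_β) = Φ(2.293) ≈ 0.989

Effect size d = 0.3 is small by Cohen's convention (0.2/0.5/0.8).

Threshold: power ≥ 0.80 is conventionally adequate.
Power ≈ 0.99 → the study is adequately powered (power ≥ 0.80).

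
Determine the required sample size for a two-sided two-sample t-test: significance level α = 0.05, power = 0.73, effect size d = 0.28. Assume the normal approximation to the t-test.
n = 169 per group

Sample size formula (two-sample t-test, normal approximation):
n = 2 · ((z_{α/2} + z_β) / d)²

z_{α/2} = 1.960 (for α = 0.05, two-sided)
z_β = 0.613 (for power = 0.73)
d = 0.28

n = 2 · ((1.960 + 0.613) / 0.28)²
n = 2 · (9.189)²
n ≈ 168.88
Round up to the next whole number: n = 169 per group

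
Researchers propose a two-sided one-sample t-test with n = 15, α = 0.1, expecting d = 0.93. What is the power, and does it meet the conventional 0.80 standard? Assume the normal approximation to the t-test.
Power ≈ 0.97; the study is adequately powered (power ≥ 0.80)

Power calculation (one-sample t-test, normal approximation):
z_β = d · √n - z_{α/2}
z_β = 0.93 · √15 - 1.645
z_β = 0.93 · 3.873 - 1.645
z_β = 1.957

Power = Φ(z_β) = Φ(1.957) ≈ 0.975

Effect size d = 0.93 is large by Cohen's convention (0.2/0.5/0.8).

Threshold: power ≥ 0.80 is conventionally adequate.
Power ≈ 0.97 → the study is adequately powered (power ≥ 0.80).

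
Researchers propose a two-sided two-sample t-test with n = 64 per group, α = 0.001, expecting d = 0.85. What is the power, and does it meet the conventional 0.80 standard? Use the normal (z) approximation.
Power ≈ 0.94; the study is adequately powered (power ≥ 0.80)

Power calculation (two-sample t-test, normal approximation):
z_β = d · √(n/2) - z_{α/2}
z_β = 0.85 · √(64/2) - 3.291
z_β = 0.85 · 5.657 - 3.291
z_β = 1.518

Power = Φ(z_β) = Φ(1.518) ≈ 0.935

Effect size d = 0.85 is large by Cohen's convention (0.2/0.5/0.8).

Threshold: power ≥ 0.80 is conventionally adequate.
Power ≈ 0.94 → the study is adequately powered (power ≥ 0.80).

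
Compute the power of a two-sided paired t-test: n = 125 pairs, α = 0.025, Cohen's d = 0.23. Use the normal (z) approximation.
Power ≈ 0.63

Power calculation (paired t-test, normal approximation):
z_β = d · √n - z_{α/2}
z_β = 0.23 · √125 - 2.241
z_β = 0.23 · 11.180 - 2.241
z_β = 0.330

Power = Φ(z_β) = Φ(0.330) ≈ 0.629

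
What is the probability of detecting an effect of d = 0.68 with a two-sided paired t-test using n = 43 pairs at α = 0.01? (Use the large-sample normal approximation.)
Power ≈ 0.97

Power calculation (paired t-test, normal approximation):
z_β = d · √n - z_{α/2}
z_β = 0.68 · √43 - 2.576
z_β = 0.68 · 6.557 - 2.576
z_β = 1.883

Power = Φ(z_β) = Φ(1.883) ≈ 0.970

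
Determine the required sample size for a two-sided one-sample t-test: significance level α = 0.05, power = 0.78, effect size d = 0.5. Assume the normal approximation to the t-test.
n = 30

Sample size formula (one-sample t-test, normal approximation):
n = ((z_{α/2} + z_β) / d)²

z_{α/2} = 1.960 (for α = 0.05, two-sided)
z_β = 0.772 (for power = 0.78)
d = 0.5

n = ((1.960 + 0.772) / 0.5)²
n = (5.464)²
n ≈ 29.86
Round up to the next whole number: n = 30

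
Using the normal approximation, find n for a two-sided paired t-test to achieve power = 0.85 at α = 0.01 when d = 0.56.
n = 42 pairs

Sample size formula (paired t-test, normal approximation):
n = ((z_{α/2} + z_β) / d)²

z_{α/2} = 2.576 (for α = 0.01, two-sided)
z_β = 1.036 (for power = 0.85)
d = 0.56

n = ((2.576 + 1.036) / 0.56)²
n = (6.450)²
n ≈ 41.60
Round up to the next whole number: n = 42 pairs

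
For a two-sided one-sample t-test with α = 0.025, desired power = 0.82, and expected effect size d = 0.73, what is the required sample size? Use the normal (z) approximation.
n = 19

Sample size formula (one-sample t-test, normal approximation):
n = ((z_{α/2} + z_β) / d)²

z_{α/2} = 2.241 (for α = 0.025, two-sided)
z_β = 0.915 (for power = 0.82)
d = 0.73

n = ((2.241 + 0.915) / 0.73)²
n = (4.323)²
n ≈ 18.69
Round up to the next whole number: n = 19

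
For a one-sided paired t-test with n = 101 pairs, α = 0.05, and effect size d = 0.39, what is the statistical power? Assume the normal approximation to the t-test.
Power ≈ 0.99

Power calculation (paired t-test, normal approximation):
z_β = d · √n - z_α
z_β = 0.39 · √101 - 1.645
z_β = 0.39 · 10.050 - 1.645
z_β = 2.275

Power = Φ(z_β) = Φ(2.275) ≈ 0.989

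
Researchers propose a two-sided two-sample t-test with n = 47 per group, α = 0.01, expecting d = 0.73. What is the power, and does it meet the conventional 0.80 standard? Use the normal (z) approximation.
Power ≈ 0.83; the study is adequately powered (power ≥ 0.80)

Power calculation (two-sample t-test, normal approximation):
z_β = d · √(n/2) - z_{α/2}
z_β = 0.73 · √(47/2) - 2.576
z_β = 0.73 · 4.848 - 2.576
z_β = 0.963

Power = Φ(z_β) = Φ(0.963) ≈ 0.832

Effect size d = 0.73 is medium by Cohen's convention (0.2/0.5/0.8).

Threshold: power ≥ 0.80 is conventionally adequate.
Power ≈ 0.83 → the study is adequately powered (power ≥ 0.80).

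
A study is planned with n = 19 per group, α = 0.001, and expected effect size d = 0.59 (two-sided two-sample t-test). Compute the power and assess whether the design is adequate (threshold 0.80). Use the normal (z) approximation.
Power ≈ 0.07; the study is underpowered (power < 0.80)

Power calculation (two-sample t-test, normal approximation):
z_β = d · √(n/2) - z_{α/2}
z_β = 0.59 · √(19/2) - 3.291
z_β = 0.59 · 3.082 - 3.291
z_β = -1.472

Power = Φ(z_β) = Φ(-1.472) ≈ 0.071

Effect size d = 0.59 is medium by Cohen's convention (0.2/0.5/0.8).

Threshold: power ≥ 0.80 is conventionally adequate.
Power ≈ 0.07 → the study is underpowered (power < 0.80).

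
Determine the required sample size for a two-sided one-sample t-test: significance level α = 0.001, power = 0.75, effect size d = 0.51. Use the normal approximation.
n = 61

Sample size formula (one-sample t-test, normal approximation):
n = ((z_{α/2} + z_β) / d)²

z_{α/2} = 3.291 (for α = 0.001, two-sided)
z_β = 0.674 (for power = 0.75)
d = 0.51

n = ((3.291 + 0.674) / 0.51)²
n = (7.775)²
n ≈ 60.45
Round up to the next whole number: n = 61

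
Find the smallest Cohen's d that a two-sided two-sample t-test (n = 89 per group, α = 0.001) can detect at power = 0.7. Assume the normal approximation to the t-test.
d ≈ 0.57

Minimum detectable effect (two-sample t-test, normal approximation):
d = (z_{α/2} + z_β) / √(n/2)
d = (3.291 + 0.524) / √(89/2)
d = 3.815 / 6.671
d ≈ 0.57

By Cohen's convention (0.2 small / 0.5 medium / 0.8 large): medium effect.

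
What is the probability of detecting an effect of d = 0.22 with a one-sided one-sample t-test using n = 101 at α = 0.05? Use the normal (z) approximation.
Power ≈ 0.71

Power calculation (one-sample t-test, normal approximation):
z_β = d · √n - z_α
z_β = 0.22 · √101 - 1.645
z_β = 0.22 · 10.050 - 1.645
z_β = 0.566

Power = Φ(z_β) = Φ(0.566) ≈ 0.714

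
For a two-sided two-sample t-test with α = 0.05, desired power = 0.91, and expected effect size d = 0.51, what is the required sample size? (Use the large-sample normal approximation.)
n = 84 per group

Sample size formula (two-sample t-test, normal approximation):
n = 2 · ((z_{α/2} + z_β) / d)²

z_{α/2} = 1.960 (for α = 0.05, two-sided)
z_β = 1.341 (for power = 0.91)
d = 0.51

n = 2 · ((1.960 + 1.341) / 0.51)²
n = 2 · (6.473)²
n ≈ 83.80
Round up to the next whole number: n = 84 per group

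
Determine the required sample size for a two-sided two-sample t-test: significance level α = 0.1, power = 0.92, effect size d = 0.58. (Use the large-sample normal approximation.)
n = 56 per group

Sample size formula (two-sample t-test, normal approximation):
n = 2 · ((z_{α/2} + z_β) / d)²

z_{α/2} = 1.645 (for α = 0.1, two-sided)
z_β = 1.405 (for power = 0.92)
d = 0.58

n = 2 · ((1.645 + 1.405) / 0.58)²
n = 2 · (5.259)²
n ≈ 55.31
Round up to the next whole number: n = 56 per group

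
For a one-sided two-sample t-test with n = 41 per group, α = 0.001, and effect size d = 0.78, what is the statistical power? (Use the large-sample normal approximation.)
Power ≈ 0.67

Power calculation (two-sample t-test, normal approximation):
z_β = d · √(n/2) - z_α
z_β = 0.78 · √(41/2) - 3.090
z_β = 0.78 · 4.528 - 3.090
z_β = 0.441

Power = Φ(z_β) = Φ(0.441) ≈ 0.671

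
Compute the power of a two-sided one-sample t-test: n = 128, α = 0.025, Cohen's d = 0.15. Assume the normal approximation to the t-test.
Power ≈ 0.29

Power calculation (one-sample t-test, normal approximation):
z_β = d · √n - z_{α/2}
z_β = 0.15 · √128 - 2.241
z_β = 0.15 · 11.314 - 2.241
z_β = -0.544

Power = Φ(z_β) = Φ(-0.544) ≈ 0.293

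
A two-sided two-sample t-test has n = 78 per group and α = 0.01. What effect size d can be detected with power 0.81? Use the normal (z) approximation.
d ≈ 0.55

Minimum detectable effect (two-sample t-test, normal approximation):
d = (z_{α/2} + z_β) / √(n/2)
d = (2.576 + 0.878) / √(78/2)
d = 3.454 / 6.245
d ≈ 0.55

By Cohen's convention (0.2 small / 0.5 medium / 0.8 large): medium effect.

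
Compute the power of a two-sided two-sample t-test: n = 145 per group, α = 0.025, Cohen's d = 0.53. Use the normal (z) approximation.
Power ≈ 0.99

Power calculation (two-sample t-test, normal approximation):
z_β = d · √(n/2) - z_{α/2}
z_β = 0.53 · √(145/2) - 2.241
z_β = 0.53 · 8.515 - 2.241
z_β = 2.271

Power = Φ(z_β) = Φ(2.271) ≈ 0.988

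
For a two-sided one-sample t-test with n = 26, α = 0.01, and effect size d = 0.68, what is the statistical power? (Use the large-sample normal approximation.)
Power ≈ 0.81

Power calculation (one-sample t-test, normal approximation):
z_β = d · √n - z_{α/2}
z_β = 0.68 · √26 - 2.576
z_β = 0.68 · 5.099 - 2.576
z_β = 0.892

Power = Φ(z_β) = Φ(0.892) ≈ 0.814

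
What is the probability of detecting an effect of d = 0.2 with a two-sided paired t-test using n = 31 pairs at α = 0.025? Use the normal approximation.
Power ≈ 0.13

Power calculation (paired t-test, normal approximation):
z_β = d · √n - z_{α/2}
z_β = 0.2 · √31 - 2.241
z_β = 0.2 · 5.568 - 2.241
z_β = -1.128

Power = Φ(z_β) = Φ(-1.128) ≈ 0.130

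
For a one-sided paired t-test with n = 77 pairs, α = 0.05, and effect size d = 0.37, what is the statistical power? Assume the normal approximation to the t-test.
Power ≈ 0.95

Power calculation (paired t-test, normal approximation):
z_β = d · √n - z_α
z_β = 0.37 · √77 - 1.645
z_β = 0.37 · 8.775 - 1.645
z_β = 1.602

Power = Φ(z_β) = Φ(1.602) ≈ 0.945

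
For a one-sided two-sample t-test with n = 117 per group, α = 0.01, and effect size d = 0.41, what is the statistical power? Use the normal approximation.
Power ≈ 0.79

Power calculation (two-sample t-test, normal approximation):
z_β = d · √(n/2) - z_α
z_β = 0.41 · √(117/2) - 2.326
z_β = 0.41 · 7.649 - 2.326
z_β = 0.810

Power = Φ(z_β) = Φ(0.810) ≈ 0.791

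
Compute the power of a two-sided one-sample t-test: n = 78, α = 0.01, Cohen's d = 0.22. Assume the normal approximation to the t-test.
Power ≈ 0.26

Power calculation (one-sample t-test, normal approximation):
z_β = d · √n - z_{α/2}
z_β = 0.22 · √78 - 2.576
z_β = 0.22 · 8.832 - 2.576
z_β = -0.633

Power = Φ(z_β) = Φ(-0.633) ≈ 0.263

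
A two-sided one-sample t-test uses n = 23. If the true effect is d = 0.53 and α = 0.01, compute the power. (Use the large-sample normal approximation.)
Power ≈ 0.49

Power calculation (one-sample t-test, normal approximation):
z_β = d · √n - z_{α/2}
z_β = 0.53 · √23 - 2.576
z_β = 0.53 · 4.796 - 2.576
z_β = -0.034

Power = Φ(z_β) = Φ(-0.034) ≈ 0.486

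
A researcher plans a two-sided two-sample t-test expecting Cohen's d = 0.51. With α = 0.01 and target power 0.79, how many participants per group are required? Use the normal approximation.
n = 88 per group

Sample size formula (two-sample t-test, normal approximation):
n = 2 · ((z_{α/2} + z_β) / d)²

z_{α/2} = 2.576 (for α = 0.01, two-sided)
z_β = 0.806 (for power = 0.79)
d = 0.51

n = 2 · ((2.576 + 0.806) / 0.51)²
n = 2 · (6.631)²
n ≈ 87.94
Round up to the next whole number: n = 88 per group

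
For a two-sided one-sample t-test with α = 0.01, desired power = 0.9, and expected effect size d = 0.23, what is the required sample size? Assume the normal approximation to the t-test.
n = 282

Sample size formula (one-sample t-test, normal approximation):
n = ((z_{α/2} + z_β) / d)²

z_{α/2} = 2.576 (for α = 0.01, two-sided)
z_β = 1.282 (for power = 0.9)
d = 0.23

n = ((2.576 + 1.282) / 0.23)²
n = (16.774)²
n ≈ 281.37
Round up to the next whole number: n = 282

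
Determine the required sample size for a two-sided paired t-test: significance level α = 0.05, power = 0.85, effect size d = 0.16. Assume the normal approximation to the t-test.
n = 351 pairs

Sample size formula (paired t-test, normal approximation):
n = ((z_{α/2} + z_β) / d)²

z_{α/2} = 1.960 (for α = 0.05, two-sided)
z_β = 1.036 (for power = 0.85)
d = 0.16

n = ((1.960 + 1.036) / 0.16)²
n = (18.725)²
n ≈ 350.63
Round up to the next whole number: n = 351 pairs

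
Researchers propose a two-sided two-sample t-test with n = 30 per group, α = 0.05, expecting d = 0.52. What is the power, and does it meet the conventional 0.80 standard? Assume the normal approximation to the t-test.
Power ≈ 0.52; the study is underpowered (power < 0.80)

Power calculation (two-sample t-test, normal approximation):
z_β = d · √(n/2) - z_{α/2}
z_β = 0.52 · √(30/2) - 1.960
z_β = 0.52 · 3.873 - 1.960
z_β = 0.054

Power = Φ(z_β) = Φ(0.054) ≈ 0.522

Effect size d = 0.52 is medium by Cohen's convention (0.2/0.5/0.8).

Threshold: power ≥ 0.80 is conventionally adequate.
Power ≈ 0.52 → the study is underpowered (power < 0.80).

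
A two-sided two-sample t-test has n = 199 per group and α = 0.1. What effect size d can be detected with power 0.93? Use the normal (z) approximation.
d ≈ 0.31

Minimum detectable effect (two-sample t-test, normal approximation):
d = (z_{α/2} + z_β) / √(n/2)
d = (1.645 + 1.476) / √(199/2)
d = 3.121 / 9.975
d ≈ 0.31

By Cohen's convention (0.2 small / 0.5 medium / 0.8 large): small effect.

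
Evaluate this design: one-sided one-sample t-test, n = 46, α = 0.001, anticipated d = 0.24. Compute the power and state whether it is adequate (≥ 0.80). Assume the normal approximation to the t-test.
Power ≈ 0.07; the study is underpowered (power < 0.80)

Power calculation (one-sample t-test, normal approximation):
z_β = d · √n - z_α
z_β = 0.24 · √46 - 3.090
z_β = 0.24 · 6.782 - 3.090
z_β = -1.462

Power = Φ(z_β) = Φ(-1.462) ≈ 0.072

Effect size d = 0.24 is small by Cohen's convention (0.2/0.5/0.8).

Threshold: power ≥ 0.80 is conventionally adequate.
Power ≈ 0.07 → the study is underpowered (power < 0.80).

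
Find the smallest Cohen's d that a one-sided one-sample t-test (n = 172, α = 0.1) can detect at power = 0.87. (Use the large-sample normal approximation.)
d ≈ 0.18

Minimum detectable effect (one-sample t-test, normal approximation):
d = (z_α + z_β) / √n
d = (1.282 + 1.126) / √172
d = 2.408 / 13.115
d ≈ 0.18

By Cohen's convention (0.2 small / 0.5 medium / 0.8 large): very small effect.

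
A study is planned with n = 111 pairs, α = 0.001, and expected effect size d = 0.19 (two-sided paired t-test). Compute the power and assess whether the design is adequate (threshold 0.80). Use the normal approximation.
Power ≈ 0.10; the study is underpowered (power < 0.80)

Power calculation (paired t-test, normal approximation):
z_β = d · √n - z_{α/2}
z_β = 0.19 · √111 - 3.291
z_β = 0.19 · 10.536 - 3.291
z_β = -1.289

Power = Φ(z_β) = Φ(-1.289) ≈ 0.099

Effect size d = 0.19 is very small by Cohen's convention (0.2/0.5/0.8).

Threshold: power ≥ 0.80 is conventionally adequate.
Power ≈ 0.10 → the study is underpowered (power < 0.80).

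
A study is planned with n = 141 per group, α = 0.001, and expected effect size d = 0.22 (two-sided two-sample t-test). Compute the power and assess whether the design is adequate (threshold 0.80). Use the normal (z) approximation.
Power ≈ 0.07; the study is underpowered (power < 0.80)

Power calculation (two-sample t-test, normal approximation):
z_β = d · √(n/2) - z_{α/2}
z_β = 0.22 · √(141/2) - 3.291
z_β = 0.22 · 8.396 - 3.291
z_β = -1.443

Power = Φ(z_β) = Φ(-1.443) ≈ 0.074

Effect size d = 0.22 is small by Cohen's convention (0.2/0.5/0.8).

Threshold: power ≥ 0.80 is conventionally adequate.
Power ≈ 0.07 → the study is underpowered (power < 0.80).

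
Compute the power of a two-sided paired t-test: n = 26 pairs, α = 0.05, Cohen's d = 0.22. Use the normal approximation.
Power ≈ 0.20

Power calculation (paired t-test, normal approximation):
z_β = d · √n - z_{α/2}
z_β = 0.22 · √26 - 1.960
z_β = 0.22 · 5.099 - 1.960
z_β = -0.838

Power = Φ(z_β) = Φ(-0.838) ≈ 0.201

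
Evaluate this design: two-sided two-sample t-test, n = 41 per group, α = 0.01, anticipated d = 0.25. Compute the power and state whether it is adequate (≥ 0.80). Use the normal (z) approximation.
Power ≈ 0.07; the study is underpowered (power < 0.80)

Power calculation (two-sample t-test, normal approximation):
z_β = d · √(n/2) - z_{α/2}
z_β = 0.25 · √(41/2) - 2.576
z_β = 0.25 · 4.528 - 2.576
z_β = -1.444

Power = Φ(z_β) = Φ(-1.444) ≈ 0.074

Effect size d = 0.25 is small by Cohen's convention (0.2/0.5/0.8).

Threshold: power ≥ 0.80 is conventionally adequate.
Power ≈ 0.07 → the study is underpowered (power < 0.80).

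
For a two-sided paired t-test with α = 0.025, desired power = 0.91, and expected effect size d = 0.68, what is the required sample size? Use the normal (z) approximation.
n = 28 pairs

Sample size formula (paired t-test, normal approximation):
n = ((z_{α/2} + z_β) / d)²

z_{α/2} = 2.241 (for α = 0.025, two-sided)
z_β = 1.341 (for power = 0.91)
d = 0.68

n = ((2.241 + 1.341) / 0.68)²
n = (5.268)²
n ≈ 27.75
Round up to the next whole number: n = 28 pairs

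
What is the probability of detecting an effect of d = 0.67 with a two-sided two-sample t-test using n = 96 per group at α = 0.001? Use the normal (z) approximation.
Power ≈ 0.91

Power calculation (two-sample t-test, normal approximation):
z_β = d · √(n/2) - z_{α/2}
z_β = 0.67 · √(96/2) - 3.291
z_β = 0.67 · 6.928 - 3.291
z_β = 1.351

Power = Φ(z_β) = Φ(1.351) ≈ 0.912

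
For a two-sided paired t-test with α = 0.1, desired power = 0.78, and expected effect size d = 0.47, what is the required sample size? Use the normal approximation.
n = 27 pairs

Sample size formula (paired t-test, normal approximation):
n = ((z_{α/2} + z_β) / d)²

z_{α/2} = 1.645 (for α = 0.1, two-sided)
z_β = 0.772 (for power = 0.78)
d = 0.47

n = ((1.645 + 0.772) / 0.47)²
n = (5.143)²
n ≈ 26.45
Round up to the next whole number: n = 27 pairs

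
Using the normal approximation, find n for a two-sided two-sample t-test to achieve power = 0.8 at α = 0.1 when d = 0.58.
n = 37 per group

Sample size formula (two-sample t-test, normal approximation):
n = 2 · ((z_{α/2} + z_β) / d)²

z_{α/2} = 1.645 (for α = 0.1, two-sided)
z_β = 0.842 (for power = 0.8)
d = 0.58

n = 2 · ((1.645 + 0.842) / 0.58)²
n = 2 · (4.288)²
n ≈ 36.77
Round up to the next whole number: n = 37 per group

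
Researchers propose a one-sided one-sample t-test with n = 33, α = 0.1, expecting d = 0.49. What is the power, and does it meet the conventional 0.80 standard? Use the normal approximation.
Power ≈ 0.94; the study is adequately powered (power ≥ 0.80)

Power calculation (one-sample t-test, normal approximation):
z_β = d · √n - z_α
z_β = 0.49 · √33 - 1.282
z_β = 0.49 · 5.745 - 1.282
z_β = 1.533

Power = Φ(z_β) = Φ(1.533) ≈ 0.937

Effect size d = 0.49 is small by Cohen's convention (0.2/0.5/0.8).

Threshold: power ≥ 0.80 is conventionally adequate.
Power ≈ 0.94 → the study is adequately powered (power ≥ 0.80).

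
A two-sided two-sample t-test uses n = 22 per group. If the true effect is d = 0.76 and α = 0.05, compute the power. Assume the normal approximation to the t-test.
Power ≈ 0.71

Power calculation (two-sample t-test, normal approximation):
z_β = d · √(n/2) - z_{α/2}
z_β = 0.76 · √(22/2) - 1.960
z_β = 0.76 · 3.317 - 1.960
z_β = 0.561

Power = Φ(z_β) = Φ(0.561) ≈ 0.712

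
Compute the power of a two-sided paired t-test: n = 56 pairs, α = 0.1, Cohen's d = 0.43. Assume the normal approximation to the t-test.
Power ≈ 0.94

Power calculation (paired t-test, normal approximation):
z_β = d · √n - z_{α/2}
z_β = 0.43 · √56 - 1.645
z_β = 0.43 · 7.483 - 1.645
z_β = 1.573

Power = Φ(z_β) = Φ(1.573) ≈ 0.942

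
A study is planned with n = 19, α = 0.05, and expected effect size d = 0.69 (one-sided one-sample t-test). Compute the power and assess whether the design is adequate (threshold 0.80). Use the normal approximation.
Power ≈ 0.91; the study is adequately powered (power ≥ 0.80)

Power calculation (one-sample t-test, normal approximation):
z_β = d · √n - z_α
z_β = 0.69 · √19 - 1.645
z_β = 0.69 · 4.359 - 1.645
z_β = 1.363

Power = Φ(z_β) = Φ(1.363) ≈ 0.914

Effect size d = 0.69 is medium by Cohen's convention (0.2/0.5/0.8).

Threshold: power ≥ 0.80 is conventionally adequate.
Power ≈ 0.91 → the study is adequately powered (power ≥ 0.80).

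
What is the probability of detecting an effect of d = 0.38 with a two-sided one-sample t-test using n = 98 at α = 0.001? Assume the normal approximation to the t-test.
Power ≈ 0.68

Power calculation (one-sample t-test, normal approximation):
z_β = d · √n - z_{α/2}
z_β = 0.38 · √98 - 3.291
z_β = 0.38 · 9.899 - 3.291
z_β = 0.471

Power = Φ(z_β) = Φ(0.471) ≈ 0.681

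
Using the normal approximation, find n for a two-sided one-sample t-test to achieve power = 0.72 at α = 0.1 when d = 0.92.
n = 6

Sample size formula (one-sample t-test, normal approximation):
n = ((z_{α/2} + z_β) / d)²

z_{α/2} = 1.645 (for α = 0.1, two-sided)
z_β = 0.583 (for power = 0.72)
d = 0.92

n = ((1.645 + 0.583) / 0.92)²
n = (2.422)²
n ≈ 5.87
Round up to the next whole number: n = 6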